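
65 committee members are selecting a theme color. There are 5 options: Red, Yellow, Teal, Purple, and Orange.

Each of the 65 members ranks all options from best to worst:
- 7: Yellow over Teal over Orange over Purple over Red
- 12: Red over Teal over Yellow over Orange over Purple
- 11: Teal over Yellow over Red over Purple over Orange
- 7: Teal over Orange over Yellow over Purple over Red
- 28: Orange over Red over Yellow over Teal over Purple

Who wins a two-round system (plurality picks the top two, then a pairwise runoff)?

Round 1 first-place votes: Red 12, Yellow 7, Teal 18, Purple 0, Orange 28. Orange and Teal advance.
Runoff: Orange is ranked above Teal on 28 ballots, Teal above Orange on 37.

Teal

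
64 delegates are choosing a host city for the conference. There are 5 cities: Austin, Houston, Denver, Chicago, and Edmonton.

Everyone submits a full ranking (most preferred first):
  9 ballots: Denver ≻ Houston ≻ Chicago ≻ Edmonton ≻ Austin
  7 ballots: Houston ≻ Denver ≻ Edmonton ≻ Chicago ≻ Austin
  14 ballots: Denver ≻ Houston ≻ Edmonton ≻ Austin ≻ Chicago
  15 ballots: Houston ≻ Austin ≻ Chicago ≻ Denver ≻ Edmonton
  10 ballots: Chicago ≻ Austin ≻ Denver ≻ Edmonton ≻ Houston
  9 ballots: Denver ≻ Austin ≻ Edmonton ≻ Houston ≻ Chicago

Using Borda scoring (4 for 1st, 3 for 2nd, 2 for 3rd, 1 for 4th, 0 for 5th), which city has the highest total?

Austin: 9×0 + 7×0 + 14×1 + 15×3 + 10×3 + 9×3 = 116
Houston: 9×3 + 7×4 + 14×3 + 15×4 + 10×0 + 9×1 = 166
Denver: 9×4 + 7×3 + 14×4 + 15×1 + 10×2 + 9×4 = 184
Chicago: 9×2 + 7×1 + 14×0 + 15×2 + 10×4 + 9×0 = 95
Edmonton: 9×1 + 7×2 + 14×2 + 15×0 + 10×1 + 9×2 = 79

Denver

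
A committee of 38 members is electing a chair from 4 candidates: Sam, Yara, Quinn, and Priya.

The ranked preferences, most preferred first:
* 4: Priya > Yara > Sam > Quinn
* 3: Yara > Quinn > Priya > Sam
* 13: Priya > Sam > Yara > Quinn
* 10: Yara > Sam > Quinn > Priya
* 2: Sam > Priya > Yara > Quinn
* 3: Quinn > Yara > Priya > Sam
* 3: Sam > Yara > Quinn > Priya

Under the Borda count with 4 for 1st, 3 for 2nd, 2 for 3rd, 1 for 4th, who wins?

Yara

Sam: 4×2 + 3×1 + 13×3 + 10×3 + 2×4 + 3×1 + 3×4 = 103
Yara: 4×3 + 3×4 + 13×2 + 10×4 + 2×2 + 3×3 + 3×3 = 112
Quinn: 4×1 + 3×3 + 13×1 + 10×2 + 2×1 + 3×4 + 3×2 = 66
Priya: 4×4 + 3×2 + 13×4 + 10×1 + 2×3 + 3×2 + 3×1 = 99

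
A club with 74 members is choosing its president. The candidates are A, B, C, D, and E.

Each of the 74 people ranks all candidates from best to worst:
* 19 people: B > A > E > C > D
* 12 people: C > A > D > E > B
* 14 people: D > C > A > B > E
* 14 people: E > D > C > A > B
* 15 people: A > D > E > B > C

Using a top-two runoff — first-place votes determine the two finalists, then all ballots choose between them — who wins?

Round 1 first-place votes: A 15, B 19, C 12, D 14, E 14. B and A advance.
Runoff: B is ranked above A on 19 ballots, A above B on 55.

A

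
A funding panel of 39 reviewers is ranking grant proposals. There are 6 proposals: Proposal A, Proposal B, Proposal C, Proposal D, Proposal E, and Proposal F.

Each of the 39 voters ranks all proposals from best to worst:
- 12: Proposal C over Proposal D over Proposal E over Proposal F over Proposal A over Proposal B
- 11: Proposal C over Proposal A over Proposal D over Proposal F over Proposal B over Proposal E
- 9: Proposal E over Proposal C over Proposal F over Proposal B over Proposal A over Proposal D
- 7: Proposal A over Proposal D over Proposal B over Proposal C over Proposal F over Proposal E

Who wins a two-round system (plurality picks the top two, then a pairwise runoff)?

Round 1 first-place votes: Proposal A 7, Proposal B 0, Proposal C 23, Proposal D 0, Proposal E 9, Proposal F 0. Proposal C and Proposal E advance.
Runoff: Proposal C is ranked above Proposal E on 30 ballots, Proposal E above Proposal C on 9.

Proposal C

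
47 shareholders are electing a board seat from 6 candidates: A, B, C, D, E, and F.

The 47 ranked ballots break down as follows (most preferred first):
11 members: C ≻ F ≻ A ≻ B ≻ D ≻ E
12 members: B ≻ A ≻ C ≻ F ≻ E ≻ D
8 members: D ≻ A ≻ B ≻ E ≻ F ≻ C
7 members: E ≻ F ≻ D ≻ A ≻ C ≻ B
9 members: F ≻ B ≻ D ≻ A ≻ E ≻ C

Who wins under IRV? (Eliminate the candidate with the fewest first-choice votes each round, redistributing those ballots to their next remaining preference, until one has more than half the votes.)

F

Round 1: A 0, B 12, C 11, D 8, E 7, F 9. A eliminated.
Round 2: B 12, C 11, D 8, E 7, F 9. E eliminated.
Round 3: B 12, C 11, D 8, F 16. D eliminated.
Round 4: B 20, C 11, F 16. C eliminated.
Round 5: B 20, F 27. F has a majority (≥24).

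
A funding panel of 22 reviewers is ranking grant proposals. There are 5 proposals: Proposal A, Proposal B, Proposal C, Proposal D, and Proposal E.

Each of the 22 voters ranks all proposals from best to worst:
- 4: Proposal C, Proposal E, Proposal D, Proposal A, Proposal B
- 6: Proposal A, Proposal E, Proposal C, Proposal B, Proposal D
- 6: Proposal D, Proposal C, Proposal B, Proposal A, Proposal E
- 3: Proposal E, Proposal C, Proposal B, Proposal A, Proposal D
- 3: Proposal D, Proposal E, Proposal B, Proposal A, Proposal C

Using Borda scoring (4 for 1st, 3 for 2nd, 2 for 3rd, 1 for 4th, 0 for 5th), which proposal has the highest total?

Proposal A: 4×1 + 6×4 + 6×1 + 3×1 + 3×1 = 40
Proposal B: 4×0 + 6×1 + 6×2 + 3×2 + 3×2 = 30
Proposal C: 4×4 + 6×2 + 6×3 + 3×3 + 3×0 = 55
Proposal D: 4×2 + 6×0 + 6×4 + 3×0 + 3×4 = 44
Proposal E: 4×3 + 6×3 + 6×0 + 3×4 + 3×3 = 51

Proposal C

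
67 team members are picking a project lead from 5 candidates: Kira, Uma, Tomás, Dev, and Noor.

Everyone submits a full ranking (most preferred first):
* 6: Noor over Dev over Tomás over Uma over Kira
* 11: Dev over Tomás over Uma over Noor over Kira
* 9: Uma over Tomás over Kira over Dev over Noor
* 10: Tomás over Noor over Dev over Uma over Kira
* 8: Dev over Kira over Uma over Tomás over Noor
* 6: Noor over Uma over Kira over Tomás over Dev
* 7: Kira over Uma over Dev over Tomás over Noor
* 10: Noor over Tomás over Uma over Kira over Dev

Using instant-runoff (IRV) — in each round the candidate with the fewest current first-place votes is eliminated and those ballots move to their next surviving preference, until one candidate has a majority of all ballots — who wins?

Round 1: Kira 7, Uma 9, Tomás 10, Dev 19, Noor 22. Kira eliminated.
Round 2: Uma 16, Tomás 10, Dev 19, Noor 22. Tomás eliminated.
Round 3: Uma 16, Dev 19, Noor 32. Uma eliminated.
Round 4: Dev 35, Noor 32. Dev has a majority (≥34).

Dev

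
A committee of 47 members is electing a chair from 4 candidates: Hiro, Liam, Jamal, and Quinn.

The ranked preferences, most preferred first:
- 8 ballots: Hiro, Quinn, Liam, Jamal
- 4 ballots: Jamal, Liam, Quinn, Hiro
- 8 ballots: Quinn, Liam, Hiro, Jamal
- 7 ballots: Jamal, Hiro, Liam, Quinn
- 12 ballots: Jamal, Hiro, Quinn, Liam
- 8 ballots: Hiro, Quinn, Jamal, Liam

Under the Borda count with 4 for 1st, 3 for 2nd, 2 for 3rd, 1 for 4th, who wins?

Hiro

Hiro: 8×4 + 4×1 + 8×2 + 7×3 + 12×3 + 8×4 = 141
Liam: 8×2 + 4×3 + 8×3 + 7×2 + 12×1 + 8×1 = 86
Jamal: 8×1 + 4×4 + 8×1 + 7×4 + 12×4 + 8×2 = 124
Quinn: 8×3 + 4×2 + 8×4 + 7×1 + 12×2 + 8×3 = 119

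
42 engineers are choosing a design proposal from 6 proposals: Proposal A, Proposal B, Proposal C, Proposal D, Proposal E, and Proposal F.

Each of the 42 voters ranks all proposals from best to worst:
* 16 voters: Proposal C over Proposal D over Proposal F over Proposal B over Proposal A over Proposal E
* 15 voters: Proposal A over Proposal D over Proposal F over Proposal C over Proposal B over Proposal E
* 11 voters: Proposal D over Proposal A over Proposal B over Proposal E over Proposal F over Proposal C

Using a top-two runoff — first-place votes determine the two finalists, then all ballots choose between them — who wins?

Proposal A

Round 1 first-place votes: Proposal A 15, Proposal B 0, Proposal C 16, Proposal D 11, Proposal E 0, Proposal F 0. Proposal C and Proposal A advance.
Runoff: Proposal C is ranked above Proposal A on 16 ballots, Proposal A above Proposal C on 26.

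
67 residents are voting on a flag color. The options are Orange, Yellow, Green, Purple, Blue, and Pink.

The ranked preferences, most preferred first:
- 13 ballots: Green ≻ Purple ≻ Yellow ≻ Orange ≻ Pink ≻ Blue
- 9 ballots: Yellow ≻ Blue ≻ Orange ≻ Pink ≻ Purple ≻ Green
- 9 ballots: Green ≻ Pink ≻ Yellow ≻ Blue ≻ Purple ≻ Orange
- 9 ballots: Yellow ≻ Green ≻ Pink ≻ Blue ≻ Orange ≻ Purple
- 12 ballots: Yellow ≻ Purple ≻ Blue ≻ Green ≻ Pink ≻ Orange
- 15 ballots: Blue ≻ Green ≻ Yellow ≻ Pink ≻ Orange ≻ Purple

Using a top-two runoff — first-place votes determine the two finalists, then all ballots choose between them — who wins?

Round 1 first-place votes: Orange 0, Yellow 30, Green 22, Purple 0, Blue 15, Pink 0. Yellow and Green advance.
Runoff: Yellow is ranked above Green on 30 ballots, Green above Yellow on 37.

Green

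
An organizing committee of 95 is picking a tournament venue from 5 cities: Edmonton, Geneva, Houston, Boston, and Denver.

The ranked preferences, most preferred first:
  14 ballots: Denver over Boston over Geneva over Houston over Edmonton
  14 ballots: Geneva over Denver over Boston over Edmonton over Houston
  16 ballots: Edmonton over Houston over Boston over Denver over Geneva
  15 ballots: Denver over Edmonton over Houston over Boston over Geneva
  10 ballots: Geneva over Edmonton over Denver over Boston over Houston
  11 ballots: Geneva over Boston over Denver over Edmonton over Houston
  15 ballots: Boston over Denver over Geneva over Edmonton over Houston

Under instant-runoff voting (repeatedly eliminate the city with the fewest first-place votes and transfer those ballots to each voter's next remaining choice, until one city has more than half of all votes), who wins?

Denver

Round 1: Edmonton 16, Geneva 35, Houston 0, Boston 15, Denver 29. Houston eliminated.
Round 2: Edmonton 16, Geneva 35, Boston 15, Denver 29. Boston eliminated.
Round 3: Edmonton 16, Geneva 35, Denver 44. Edmonton eliminated.
Round 4: Geneva 35, Denver 60. Denver has a majority (≥48).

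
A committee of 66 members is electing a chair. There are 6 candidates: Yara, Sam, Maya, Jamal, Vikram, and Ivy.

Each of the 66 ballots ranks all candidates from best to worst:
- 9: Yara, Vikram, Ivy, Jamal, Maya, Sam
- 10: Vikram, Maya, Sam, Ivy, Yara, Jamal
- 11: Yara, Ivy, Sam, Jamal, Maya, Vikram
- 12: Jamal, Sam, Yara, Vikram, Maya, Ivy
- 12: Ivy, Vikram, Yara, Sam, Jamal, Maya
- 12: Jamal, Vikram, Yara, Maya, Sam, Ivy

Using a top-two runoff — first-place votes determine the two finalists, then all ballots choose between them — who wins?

Round 1 first-place votes: Yara 20, Sam 0, Maya 0, Jamal 24, Vikram 10, Ivy 12. Jamal and Yara advance.
Runoff: Jamal is ranked above Yara on 24 ballots, Yara above Jamal on 42.

Yara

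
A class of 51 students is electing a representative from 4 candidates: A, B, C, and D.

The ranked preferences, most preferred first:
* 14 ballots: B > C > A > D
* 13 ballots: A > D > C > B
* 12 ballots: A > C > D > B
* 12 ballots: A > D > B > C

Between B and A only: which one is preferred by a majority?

B is ranked above A on 14 ballots; A above B on 37.

A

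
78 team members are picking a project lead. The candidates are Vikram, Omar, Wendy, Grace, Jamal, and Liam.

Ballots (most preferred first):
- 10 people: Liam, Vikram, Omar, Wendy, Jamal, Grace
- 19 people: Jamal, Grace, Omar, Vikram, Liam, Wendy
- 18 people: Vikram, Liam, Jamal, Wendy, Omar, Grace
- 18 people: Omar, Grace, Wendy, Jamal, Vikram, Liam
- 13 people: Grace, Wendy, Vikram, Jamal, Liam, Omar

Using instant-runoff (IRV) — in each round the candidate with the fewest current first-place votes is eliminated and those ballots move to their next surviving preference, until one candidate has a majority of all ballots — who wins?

Vikram

Round 1: Vikram 18, Omar 18, Wendy 0, Grace 13, Jamal 19, Liam 10. Wendy eliminated.
Round 2: Vikram 18, Omar 18, Grace 13, Jamal 19, Liam 10. Liam eliminated.
Round 3: Vikram 28, Omar 18, Grace 13, Jamal 19. Grace eliminated.
Round 4: Vikram 41, Omar 18, Jamal 19. Vikram has a majority (≥40).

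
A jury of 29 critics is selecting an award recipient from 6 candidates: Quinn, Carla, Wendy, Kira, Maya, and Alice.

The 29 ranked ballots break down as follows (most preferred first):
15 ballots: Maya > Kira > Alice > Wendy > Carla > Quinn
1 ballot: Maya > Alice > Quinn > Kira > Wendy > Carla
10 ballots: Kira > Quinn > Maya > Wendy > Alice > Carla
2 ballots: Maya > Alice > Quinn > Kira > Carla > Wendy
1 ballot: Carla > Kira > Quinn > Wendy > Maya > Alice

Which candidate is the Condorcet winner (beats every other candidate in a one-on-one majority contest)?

Maya

Maya vs Quinn: 18–11
Maya vs Carla: 28–1
Maya vs Wendy: 28–1
Maya vs Kira: 18–11
Maya vs Alice: 29–0
Maya beats every other candidate.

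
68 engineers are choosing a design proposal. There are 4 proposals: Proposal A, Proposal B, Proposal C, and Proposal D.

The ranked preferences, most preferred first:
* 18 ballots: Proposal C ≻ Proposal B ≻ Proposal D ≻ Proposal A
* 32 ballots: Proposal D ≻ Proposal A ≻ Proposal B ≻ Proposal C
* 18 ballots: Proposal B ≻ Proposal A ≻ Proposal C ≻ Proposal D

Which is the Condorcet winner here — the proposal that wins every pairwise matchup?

Proposal B vs Proposal A: 36–32
Proposal B vs Proposal C: 50–18
Proposal B vs Proposal D: 36–32
Proposal B beats every other proposal.

Proposal B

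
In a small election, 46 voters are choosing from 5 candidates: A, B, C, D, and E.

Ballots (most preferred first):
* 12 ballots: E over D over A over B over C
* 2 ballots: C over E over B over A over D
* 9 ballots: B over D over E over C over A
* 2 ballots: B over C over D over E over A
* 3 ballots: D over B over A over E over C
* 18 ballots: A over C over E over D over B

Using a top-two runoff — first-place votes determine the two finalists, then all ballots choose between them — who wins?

Round 1 first-place votes: A 18, B 11, C 2, D 3, E 12. A and E advance.
Runoff: A is ranked above E on 21 ballots, E above A on 25.

E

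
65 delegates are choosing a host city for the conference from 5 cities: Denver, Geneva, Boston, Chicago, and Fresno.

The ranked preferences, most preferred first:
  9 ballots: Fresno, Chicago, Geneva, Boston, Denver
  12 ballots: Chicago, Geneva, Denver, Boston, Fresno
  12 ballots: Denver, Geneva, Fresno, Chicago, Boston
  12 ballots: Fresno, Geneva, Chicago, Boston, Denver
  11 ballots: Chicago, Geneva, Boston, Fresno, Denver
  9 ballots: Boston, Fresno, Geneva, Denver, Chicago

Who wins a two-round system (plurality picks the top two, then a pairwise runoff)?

Fresno

Round 1 first-place votes: Denver 12, Geneva 0, Boston 9, Chicago 23, Fresno 21. Chicago and Fresno advance.
Runoff: Chicago is ranked above Fresno on 23 ballots, Fresno above Chicago on 42.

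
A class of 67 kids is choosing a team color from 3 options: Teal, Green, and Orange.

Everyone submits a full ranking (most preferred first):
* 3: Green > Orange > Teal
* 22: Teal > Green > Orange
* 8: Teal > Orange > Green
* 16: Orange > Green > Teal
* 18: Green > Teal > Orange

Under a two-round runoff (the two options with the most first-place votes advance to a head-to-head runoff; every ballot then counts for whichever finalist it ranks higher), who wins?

Green

Round 1 first-place votes: Teal 30, Green 21, Orange 16. Teal and Green advance.
Runoff: Teal is ranked above Green on 30 ballots, Green above Teal on 37.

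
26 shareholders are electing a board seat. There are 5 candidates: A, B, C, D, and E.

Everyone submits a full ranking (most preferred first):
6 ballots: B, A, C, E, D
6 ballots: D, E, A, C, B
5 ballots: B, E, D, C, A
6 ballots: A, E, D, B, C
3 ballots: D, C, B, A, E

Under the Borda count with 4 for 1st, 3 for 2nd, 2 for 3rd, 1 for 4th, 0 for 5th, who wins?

D

A: 6×3 + 6×2 + 5×0 + 6×4 + 3×1 = 57
B: 6×4 + 6×0 + 5×4 + 6×1 + 3×2 = 56
C: 6×2 + 6×1 + 5×1 + 6×0 + 3×3 = 32
D: 6×0 + 6×4 + 5×2 + 6×2 + 3×4 = 58
E: 6×1 + 6×3 + 5×3 + 6×3 + 3×0 = 57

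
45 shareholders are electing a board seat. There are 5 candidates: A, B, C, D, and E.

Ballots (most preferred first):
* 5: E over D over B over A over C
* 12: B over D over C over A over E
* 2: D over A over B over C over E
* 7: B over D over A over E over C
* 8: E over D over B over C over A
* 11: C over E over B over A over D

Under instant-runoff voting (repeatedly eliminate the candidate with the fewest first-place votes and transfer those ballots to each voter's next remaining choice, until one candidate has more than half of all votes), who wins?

E

Round 1: A 0, B 19, C 11, D 2, E 13. A eliminated.
Round 2: B 19, C 11, D 2, E 13. D eliminated.
Round 3: B 21, C 11, E 13. C eliminated.
Round 4: B 21, E 24. E has a majority (≥23).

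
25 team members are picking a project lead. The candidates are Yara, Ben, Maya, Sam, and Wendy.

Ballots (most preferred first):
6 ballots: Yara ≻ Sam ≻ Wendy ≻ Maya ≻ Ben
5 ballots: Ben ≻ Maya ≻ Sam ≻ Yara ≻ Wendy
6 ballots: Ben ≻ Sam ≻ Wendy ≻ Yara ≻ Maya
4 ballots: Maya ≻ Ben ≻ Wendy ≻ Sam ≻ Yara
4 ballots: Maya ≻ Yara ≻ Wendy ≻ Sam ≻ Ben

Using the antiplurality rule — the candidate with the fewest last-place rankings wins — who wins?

Last-place votes: Yara 4, Ben 10, Maya 6, Sam 0, Wendy 5.

Sam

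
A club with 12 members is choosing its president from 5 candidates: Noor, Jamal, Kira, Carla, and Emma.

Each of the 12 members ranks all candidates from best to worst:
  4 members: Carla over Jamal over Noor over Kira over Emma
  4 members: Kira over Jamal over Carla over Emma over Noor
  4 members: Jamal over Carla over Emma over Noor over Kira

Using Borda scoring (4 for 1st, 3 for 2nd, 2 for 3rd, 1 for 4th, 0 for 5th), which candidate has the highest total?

Jamal

Noor: 4×2 + 4×0 + 4×1 = 12
Jamal: 4×3 + 4×3 + 4×4 = 40
Kira: 4×1 + 4×4 + 4×0 = 20
Carla: 4×4 + 4×2 + 4×3 = 36
Emma: 4×0 + 4×1 + 4×2 = 12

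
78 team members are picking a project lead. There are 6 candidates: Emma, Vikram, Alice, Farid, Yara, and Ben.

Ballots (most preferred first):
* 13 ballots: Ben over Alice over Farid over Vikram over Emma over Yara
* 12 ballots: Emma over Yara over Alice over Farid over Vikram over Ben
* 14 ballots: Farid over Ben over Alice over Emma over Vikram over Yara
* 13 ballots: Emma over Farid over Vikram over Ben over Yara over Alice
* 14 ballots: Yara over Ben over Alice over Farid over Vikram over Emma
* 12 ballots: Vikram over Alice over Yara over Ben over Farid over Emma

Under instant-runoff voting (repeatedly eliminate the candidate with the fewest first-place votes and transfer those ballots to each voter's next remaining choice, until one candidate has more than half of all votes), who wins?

Round 1: Emma 25, Vikram 12, Alice 0, Farid 14, Yara 14, Ben 13. Alice eliminated.
Round 2: Emma 25, Vikram 12, Farid 14, Yara 14, Ben 13. Vikram eliminated.
Round 3: Emma 25, Farid 14, Yara 26, Ben 13. Ben eliminated.
Round 4: Emma 25, Farid 27, Yara 26. Emma eliminated.
Round 5: Farid 40, Yara 38. Farid has a majority (≥40).

Farid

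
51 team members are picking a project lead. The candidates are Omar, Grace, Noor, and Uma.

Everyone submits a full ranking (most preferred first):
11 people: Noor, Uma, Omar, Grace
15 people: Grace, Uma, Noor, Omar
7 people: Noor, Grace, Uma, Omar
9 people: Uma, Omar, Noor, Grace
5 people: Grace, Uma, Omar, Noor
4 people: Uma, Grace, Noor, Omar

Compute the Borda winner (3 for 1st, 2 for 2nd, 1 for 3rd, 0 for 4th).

Omar: 11×1 + 15×0 + 7×0 + 9×2 + 5×1 + 4×0 = 34
Grace: 11×0 + 15×3 + 7×2 + 9×0 + 5×3 + 4×2 = 82
Noor: 11×3 + 15×1 + 7×3 + 9×1 + 5×0 + 4×1 = 82
Uma: 11×2 + 15×2 + 7×1 + 9×3 + 5×2 + 4×3 = 108

Uma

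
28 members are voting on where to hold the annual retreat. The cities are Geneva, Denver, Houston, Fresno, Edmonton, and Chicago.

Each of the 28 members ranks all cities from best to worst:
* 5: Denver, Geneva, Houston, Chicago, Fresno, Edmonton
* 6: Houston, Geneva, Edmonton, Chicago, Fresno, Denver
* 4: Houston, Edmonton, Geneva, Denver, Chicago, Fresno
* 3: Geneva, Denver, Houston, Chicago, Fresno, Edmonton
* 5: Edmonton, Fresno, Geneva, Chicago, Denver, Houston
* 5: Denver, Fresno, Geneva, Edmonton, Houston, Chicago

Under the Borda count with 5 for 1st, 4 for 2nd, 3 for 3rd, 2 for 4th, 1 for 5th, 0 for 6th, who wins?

Geneva

Geneva: 5×4 + 6×4 + 4×3 + 3×5 + 5×3 + 5×3 = 101
Denver: 5×5 + 6×0 + 4×2 + 3×4 + 5×1 + 5×5 = 75
Houston: 5×3 + 6×5 + 4×5 + 3×3 + 5×0 + 5×1 = 79
Fresno: 5×1 + 6×1 + 4×0 + 3×1 + 5×4 + 5×4 = 54
Edmonton: 5×0 + 6×3 + 4×4 + 3×0 + 5×5 + 5×2 = 69
Chicago: 5×2 + 6×2 + 4×1 + 3×2 + 5×2 + 5×0 = 42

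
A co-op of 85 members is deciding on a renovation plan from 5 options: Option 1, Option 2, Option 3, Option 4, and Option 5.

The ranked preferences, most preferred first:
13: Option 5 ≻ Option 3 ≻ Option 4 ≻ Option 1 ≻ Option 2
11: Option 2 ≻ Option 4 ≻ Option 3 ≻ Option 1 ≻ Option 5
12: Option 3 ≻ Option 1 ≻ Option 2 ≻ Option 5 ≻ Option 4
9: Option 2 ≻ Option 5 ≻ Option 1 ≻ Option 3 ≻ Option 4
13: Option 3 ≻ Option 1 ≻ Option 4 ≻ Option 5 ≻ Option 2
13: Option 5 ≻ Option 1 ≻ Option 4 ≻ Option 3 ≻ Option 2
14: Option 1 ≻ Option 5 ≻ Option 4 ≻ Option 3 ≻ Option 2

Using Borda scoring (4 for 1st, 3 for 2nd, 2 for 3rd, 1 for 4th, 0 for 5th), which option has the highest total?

Option 1: 13×1 + 11×1 + 12×3 + 9×2 + 13×3 + 13×3 + 14×4 = 212
Option 2: 13×0 + 11×4 + 12×2 + 9×4 + 13×0 + 13×0 + 14×0 = 104
Option 3: 13×3 + 11×2 + 12×4 + 9×1 + 13×4 + 13×1 + 14×1 = 197
Option 4: 13×2 + 11×3 + 12×0 + 9×0 + 13×2 + 13×2 + 14×2 = 139
Option 5: 13×4 + 11×0 + 12×1 + 9×3 + 13×1 + 13×4 + 14×3 = 198

Option 1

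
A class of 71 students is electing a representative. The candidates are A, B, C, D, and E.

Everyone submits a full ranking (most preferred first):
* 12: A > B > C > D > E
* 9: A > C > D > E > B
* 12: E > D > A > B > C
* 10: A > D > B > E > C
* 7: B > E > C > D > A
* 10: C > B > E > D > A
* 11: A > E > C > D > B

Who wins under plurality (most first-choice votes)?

A

First-place votes: A 42, B 7, C 10, D 0, E 12.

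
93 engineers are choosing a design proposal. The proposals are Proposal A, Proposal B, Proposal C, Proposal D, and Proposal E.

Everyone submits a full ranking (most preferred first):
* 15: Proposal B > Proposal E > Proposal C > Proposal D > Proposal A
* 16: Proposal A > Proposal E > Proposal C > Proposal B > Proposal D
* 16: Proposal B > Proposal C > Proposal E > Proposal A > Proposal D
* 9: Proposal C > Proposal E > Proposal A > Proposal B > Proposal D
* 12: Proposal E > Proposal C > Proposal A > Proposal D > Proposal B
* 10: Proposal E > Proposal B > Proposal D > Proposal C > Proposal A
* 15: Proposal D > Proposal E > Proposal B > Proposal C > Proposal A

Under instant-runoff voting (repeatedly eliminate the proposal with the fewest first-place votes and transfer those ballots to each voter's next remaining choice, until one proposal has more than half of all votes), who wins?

Round 1: Proposal A 16, Proposal B 31, Proposal C 9, Proposal D 15, Proposal E 22. Proposal C eliminated.
Round 2: Proposal A 16, Proposal B 31, Proposal D 15, Proposal E 31. Proposal D eliminated.
Round 3: Proposal A 16, Proposal B 31, Proposal E 46. Proposal A eliminated.
Round 4: Proposal B 31, Proposal E 62. Proposal E has a majority (≥47).

Proposal E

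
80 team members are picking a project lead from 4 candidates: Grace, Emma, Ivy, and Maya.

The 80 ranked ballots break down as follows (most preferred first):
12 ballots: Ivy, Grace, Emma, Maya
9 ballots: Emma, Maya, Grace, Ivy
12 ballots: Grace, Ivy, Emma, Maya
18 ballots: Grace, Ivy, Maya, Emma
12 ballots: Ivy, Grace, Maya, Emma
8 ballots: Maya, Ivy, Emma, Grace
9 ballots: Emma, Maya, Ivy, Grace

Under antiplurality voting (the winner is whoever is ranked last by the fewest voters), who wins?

Ivy

Last-place votes: Grace 17, Emma 30, Ivy 9, Maya 24.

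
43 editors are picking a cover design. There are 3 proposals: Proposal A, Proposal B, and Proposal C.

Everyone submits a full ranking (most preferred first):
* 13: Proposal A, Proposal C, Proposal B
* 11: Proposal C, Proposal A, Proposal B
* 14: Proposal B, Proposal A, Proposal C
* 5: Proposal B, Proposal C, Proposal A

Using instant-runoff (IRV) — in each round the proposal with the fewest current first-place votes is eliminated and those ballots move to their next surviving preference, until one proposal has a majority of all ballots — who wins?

Round 1: Proposal A 13, Proposal B 19, Proposal C 11. Proposal C eliminated.
Round 2: Proposal A 24, Proposal B 19. Proposal A has a majority (≥22).

Proposal A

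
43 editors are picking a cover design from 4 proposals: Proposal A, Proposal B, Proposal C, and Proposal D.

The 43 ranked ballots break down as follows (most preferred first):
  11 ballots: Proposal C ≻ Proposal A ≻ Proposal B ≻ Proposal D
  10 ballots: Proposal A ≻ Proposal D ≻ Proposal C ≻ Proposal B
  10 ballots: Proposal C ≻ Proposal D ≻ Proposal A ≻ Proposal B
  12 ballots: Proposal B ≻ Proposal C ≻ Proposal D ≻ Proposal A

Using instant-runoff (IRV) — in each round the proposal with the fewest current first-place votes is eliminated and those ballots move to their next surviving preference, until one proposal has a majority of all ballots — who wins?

Round 1: Proposal A 10, Proposal B 12, Proposal C 21, Proposal D 0. Proposal D eliminated.
Round 2: Proposal A 10, Proposal B 12, Proposal C 21. Proposal A eliminated.
Round 3: Proposal B 12, Proposal C 31. Proposal C has a majority (≥22).

Proposal C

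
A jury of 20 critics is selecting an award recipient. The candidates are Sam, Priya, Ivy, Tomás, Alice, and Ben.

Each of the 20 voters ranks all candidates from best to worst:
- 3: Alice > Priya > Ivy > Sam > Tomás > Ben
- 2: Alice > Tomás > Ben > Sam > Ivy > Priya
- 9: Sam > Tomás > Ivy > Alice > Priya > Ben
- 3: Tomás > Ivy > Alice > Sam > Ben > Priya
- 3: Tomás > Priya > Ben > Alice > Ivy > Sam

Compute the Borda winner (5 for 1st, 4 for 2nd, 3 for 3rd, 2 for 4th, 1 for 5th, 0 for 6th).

Tomás

Sam: 3×2 + 2×2 + 9×5 + 3×2 + 3×0 = 61
Priya: 3×4 + 2×0 + 9×1 + 3×0 + 3×4 = 33
Ivy: 3×3 + 2×1 + 9×3 + 3×4 + 3×1 = 53
Tomás: 3×1 + 2×4 + 9×4 + 3×5 + 3×5 = 77
Alice: 3×5 + 2×5 + 9×2 + 3×3 + 3×2 = 58
Ben: 3×0 + 2×3 + 9×0 + 3×1 + 3×3 = 18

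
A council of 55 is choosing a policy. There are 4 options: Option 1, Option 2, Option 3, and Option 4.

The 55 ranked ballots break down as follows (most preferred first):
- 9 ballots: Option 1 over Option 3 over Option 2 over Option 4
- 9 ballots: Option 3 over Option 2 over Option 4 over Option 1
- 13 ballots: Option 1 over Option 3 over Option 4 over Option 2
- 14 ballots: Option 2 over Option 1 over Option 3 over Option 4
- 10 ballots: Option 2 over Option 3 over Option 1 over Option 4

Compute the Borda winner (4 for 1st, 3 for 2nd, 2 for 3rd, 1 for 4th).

Option 1: 9×4 + 9×1 + 13×4 + 14×3 + 10×2 = 159
Option 2: 9×2 + 9×3 + 13×1 + 14×4 + 10×4 = 154
Option 3: 9×3 + 9×4 + 13×3 + 14×2 + 10×3 = 160
Option 4: 9×1 + 9×2 + 13×2 + 14×1 + 10×1 = 77

Option 3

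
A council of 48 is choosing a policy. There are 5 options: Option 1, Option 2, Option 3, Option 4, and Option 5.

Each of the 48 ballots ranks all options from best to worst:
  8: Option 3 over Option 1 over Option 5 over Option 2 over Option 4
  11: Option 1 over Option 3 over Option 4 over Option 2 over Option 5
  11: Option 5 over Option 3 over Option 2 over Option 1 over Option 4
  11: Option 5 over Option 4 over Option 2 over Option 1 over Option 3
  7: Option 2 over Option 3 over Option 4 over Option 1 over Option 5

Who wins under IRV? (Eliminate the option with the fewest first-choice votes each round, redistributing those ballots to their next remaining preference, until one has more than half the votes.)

Option 3

Round 1: Option 1 11, Option 2 7, Option 3 8, Option 4 0, Option 5 22. Option 4 eliminated.
Round 2: Option 1 11, Option 2 7, Option 3 8, Option 5 22. Option 2 eliminated.
Round 3: Option 1 11, Option 3 15, Option 5 22. Option 1 eliminated.
Round 4: Option 3 26, Option 5 22. Option 3 has a majority (≥25).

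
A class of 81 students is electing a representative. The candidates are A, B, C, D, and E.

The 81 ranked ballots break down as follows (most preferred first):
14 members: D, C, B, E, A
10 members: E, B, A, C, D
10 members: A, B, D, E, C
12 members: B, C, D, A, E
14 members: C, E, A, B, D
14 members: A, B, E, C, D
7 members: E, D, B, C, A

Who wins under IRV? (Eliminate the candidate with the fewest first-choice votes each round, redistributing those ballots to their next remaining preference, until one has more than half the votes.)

C

Round 1: A 24, B 12, C 14, D 14, E 17. B eliminated.
Round 2: A 24, C 26, D 14, E 17. D eliminated.
Round 3: A 24, C 40, E 17. E eliminated.
Round 4: A 34, C 47. C has a majority (≥41).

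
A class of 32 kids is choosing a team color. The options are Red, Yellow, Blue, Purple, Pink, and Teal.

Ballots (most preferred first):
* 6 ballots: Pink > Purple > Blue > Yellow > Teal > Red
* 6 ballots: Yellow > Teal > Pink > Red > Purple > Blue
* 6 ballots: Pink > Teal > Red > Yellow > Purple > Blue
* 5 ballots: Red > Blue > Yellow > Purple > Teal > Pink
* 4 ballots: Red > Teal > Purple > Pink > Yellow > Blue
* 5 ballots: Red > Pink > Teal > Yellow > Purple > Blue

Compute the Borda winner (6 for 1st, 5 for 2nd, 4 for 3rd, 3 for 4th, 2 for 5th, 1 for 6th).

Red: 6×1 + 6×3 + 6×4 + 5×6 + 4×6 + 5×6 = 132
Yellow: 6×3 + 6×6 + 6×3 + 5×4 + 4×2 + 5×3 = 115
Blue: 6×4 + 6×1 + 6×1 + 5×5 + 4×1 + 5×1 = 70
Purple: 6×5 + 6×2 + 6×2 + 5×3 + 4×4 + 5×2 = 95
Pink: 6×6 + 6×4 + 6×6 + 5×1 + 4×3 + 5×5 = 138
Teal: 6×2 + 6×5 + 6×5 + 5×2 + 4×5 + 5×4 = 122

Pink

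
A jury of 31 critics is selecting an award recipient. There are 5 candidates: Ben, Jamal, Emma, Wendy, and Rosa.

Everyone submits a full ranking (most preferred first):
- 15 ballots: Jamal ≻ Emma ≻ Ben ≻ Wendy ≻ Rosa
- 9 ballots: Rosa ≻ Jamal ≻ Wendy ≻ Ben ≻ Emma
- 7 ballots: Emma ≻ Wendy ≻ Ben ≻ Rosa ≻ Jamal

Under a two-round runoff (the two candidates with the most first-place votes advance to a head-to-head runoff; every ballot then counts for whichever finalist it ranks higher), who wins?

Round 1 first-place votes: Ben 0, Jamal 15, Emma 7, Wendy 0, Rosa 9. Jamal and Rosa advance.
Runoff: Jamal is ranked above Rosa on 15 ballots, Rosa above Jamal on 16.

Rosa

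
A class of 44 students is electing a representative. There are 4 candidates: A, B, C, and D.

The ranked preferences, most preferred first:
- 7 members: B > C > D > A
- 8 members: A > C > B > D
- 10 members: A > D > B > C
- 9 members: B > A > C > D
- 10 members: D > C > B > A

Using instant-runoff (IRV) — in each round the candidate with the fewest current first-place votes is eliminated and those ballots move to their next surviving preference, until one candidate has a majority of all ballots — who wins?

Round 1: A 18, B 16, C 0, D 10. C eliminated.
Round 2: A 18, B 16, D 10. D eliminated.
Round 3: A 18, B 26. B has a majority (≥23).

B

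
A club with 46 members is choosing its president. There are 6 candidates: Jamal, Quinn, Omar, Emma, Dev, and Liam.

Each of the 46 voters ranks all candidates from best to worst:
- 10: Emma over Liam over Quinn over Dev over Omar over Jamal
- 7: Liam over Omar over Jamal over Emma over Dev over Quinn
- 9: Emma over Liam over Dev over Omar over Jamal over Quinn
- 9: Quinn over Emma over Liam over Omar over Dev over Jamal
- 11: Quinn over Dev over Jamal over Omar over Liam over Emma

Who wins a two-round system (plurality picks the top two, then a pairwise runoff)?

Emma

Round 1 first-place votes: Jamal 0, Quinn 20, Omar 0, Emma 19, Dev 0, Liam 7. Quinn and Emma advance.
Runoff: Quinn is ranked above Emma on 20 ballots, Emma above Quinn on 26.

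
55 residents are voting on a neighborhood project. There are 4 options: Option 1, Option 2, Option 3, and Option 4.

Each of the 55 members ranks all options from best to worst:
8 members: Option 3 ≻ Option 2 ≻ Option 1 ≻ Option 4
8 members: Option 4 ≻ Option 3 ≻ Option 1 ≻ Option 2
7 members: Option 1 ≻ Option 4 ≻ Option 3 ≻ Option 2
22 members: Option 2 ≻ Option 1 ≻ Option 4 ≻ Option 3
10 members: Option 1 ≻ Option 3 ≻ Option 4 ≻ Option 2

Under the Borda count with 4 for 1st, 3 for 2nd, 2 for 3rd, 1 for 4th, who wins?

Option 1: 8×2 + 8×2 + 7×4 + 22×3 + 10×4 = 166
Option 2: 8×3 + 8×1 + 7×1 + 22×4 + 10×1 = 137
Option 3: 8×4 + 8×3 + 7×2 + 22×1 + 10×3 = 122
Option 4: 8×1 + 8×4 + 7×3 + 22×2 + 10×2 = 125

Option 1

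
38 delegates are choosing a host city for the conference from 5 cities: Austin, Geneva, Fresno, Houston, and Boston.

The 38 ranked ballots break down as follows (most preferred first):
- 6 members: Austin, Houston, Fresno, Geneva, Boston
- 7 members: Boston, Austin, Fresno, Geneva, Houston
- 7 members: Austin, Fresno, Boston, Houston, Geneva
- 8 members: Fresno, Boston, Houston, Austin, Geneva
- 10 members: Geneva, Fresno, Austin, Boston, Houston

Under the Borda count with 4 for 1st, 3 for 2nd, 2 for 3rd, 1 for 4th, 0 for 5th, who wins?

Austin: 6×4 + 7×3 + 7×4 + 8×1 + 10×2 = 101
Geneva: 6×1 + 7×1 + 7×0 + 8×0 + 10×4 = 53
Fresno: 6×2 + 7×2 + 7×3 + 8×4 + 10×3 = 109
Houston: 6×3 + 7×0 + 7×1 + 8×2 + 10×0 = 41
Boston: 6×0 + 7×4 + 7×2 + 8×3 + 10×1 = 76

Fresno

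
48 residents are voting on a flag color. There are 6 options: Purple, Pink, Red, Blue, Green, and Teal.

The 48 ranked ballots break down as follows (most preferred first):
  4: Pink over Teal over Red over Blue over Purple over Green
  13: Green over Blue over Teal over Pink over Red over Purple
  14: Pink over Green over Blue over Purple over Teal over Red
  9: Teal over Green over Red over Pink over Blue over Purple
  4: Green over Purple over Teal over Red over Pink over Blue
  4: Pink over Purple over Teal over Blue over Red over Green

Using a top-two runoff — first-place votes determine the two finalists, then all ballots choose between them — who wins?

Green

Round 1 first-place votes: Purple 0, Pink 22, Red 0, Blue 0, Green 17, Teal 9. Pink and Green advance.
Runoff: Pink is ranked above Green on 22 ballots, Green above Pink on 26.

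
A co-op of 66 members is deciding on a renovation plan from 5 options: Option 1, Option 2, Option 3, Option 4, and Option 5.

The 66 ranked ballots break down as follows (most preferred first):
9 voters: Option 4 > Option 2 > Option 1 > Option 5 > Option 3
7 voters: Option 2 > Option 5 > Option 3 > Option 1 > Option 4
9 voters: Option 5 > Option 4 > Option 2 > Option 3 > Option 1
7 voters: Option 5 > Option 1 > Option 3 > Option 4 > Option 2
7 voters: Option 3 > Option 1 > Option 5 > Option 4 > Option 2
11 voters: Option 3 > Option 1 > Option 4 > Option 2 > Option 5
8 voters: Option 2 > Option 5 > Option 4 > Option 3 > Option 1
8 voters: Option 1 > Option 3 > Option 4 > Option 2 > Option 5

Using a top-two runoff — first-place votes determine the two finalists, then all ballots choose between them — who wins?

Round 1 first-place votes: Option 1 8, Option 2 15, Option 3 18, Option 4 9, Option 5 16. Option 3 and Option 5 advance.
Runoff: Option 3 is ranked above Option 5 on 26 ballots, Option 5 above Option 3 on 40.

Option 5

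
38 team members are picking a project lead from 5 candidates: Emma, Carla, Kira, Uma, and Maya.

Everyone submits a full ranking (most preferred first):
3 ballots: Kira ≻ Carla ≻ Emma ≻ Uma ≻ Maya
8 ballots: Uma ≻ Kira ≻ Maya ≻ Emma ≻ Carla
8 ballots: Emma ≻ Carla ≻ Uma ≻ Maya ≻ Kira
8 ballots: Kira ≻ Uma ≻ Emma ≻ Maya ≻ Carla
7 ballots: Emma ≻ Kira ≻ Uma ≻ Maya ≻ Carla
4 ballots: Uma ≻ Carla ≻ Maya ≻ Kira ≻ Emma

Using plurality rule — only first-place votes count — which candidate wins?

Emma

First-place votes: Emma 15, Carla 0, Kira 11, Uma 12, Maya 0.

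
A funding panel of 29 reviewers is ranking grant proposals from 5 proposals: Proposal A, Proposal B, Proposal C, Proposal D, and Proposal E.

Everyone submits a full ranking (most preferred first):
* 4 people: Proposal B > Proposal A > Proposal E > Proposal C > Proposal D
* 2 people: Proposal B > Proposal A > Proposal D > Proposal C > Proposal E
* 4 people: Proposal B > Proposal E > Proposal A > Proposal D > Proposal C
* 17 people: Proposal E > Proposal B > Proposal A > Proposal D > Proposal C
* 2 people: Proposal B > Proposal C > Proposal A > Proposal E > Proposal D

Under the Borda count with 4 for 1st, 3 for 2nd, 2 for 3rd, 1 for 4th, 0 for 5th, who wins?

Proposal A: 4×3 + 2×3 + 4×2 + 17×2 + 2×2 = 64
Proposal B: 4×4 + 2×4 + 4×4 + 17×3 + 2×4 = 99
Proposal C: 4×1 + 2×1 + 4×0 + 17×0 + 2×3 = 12
Proposal D: 4×0 + 2×2 + 4×1 + 17×1 + 2×0 = 25
Proposal E: 4×2 + 2×0 + 4×3 + 17×4 + 2×1 = 90

Proposal B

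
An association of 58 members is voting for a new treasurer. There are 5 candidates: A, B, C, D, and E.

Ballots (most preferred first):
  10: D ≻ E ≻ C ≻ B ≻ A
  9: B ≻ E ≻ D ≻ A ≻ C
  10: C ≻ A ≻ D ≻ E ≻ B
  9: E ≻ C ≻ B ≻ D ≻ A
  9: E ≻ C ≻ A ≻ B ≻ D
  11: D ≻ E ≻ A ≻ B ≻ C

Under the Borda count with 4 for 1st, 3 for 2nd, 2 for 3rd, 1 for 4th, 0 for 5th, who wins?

E

A: 10×0 + 9×1 + 10×3 + 9×0 + 9×2 + 11×2 = 79
B: 10×1 + 9×4 + 10×0 + 9×2 + 9×1 + 11×1 = 84
C: 10×2 + 9×0 + 10×4 + 9×3 + 9×3 + 11×0 = 114
D: 10×4 + 9×2 + 10×2 + 9×1 + 9×0 + 11×4 = 131
E: 10×3 + 9×3 + 10×1 + 9×4 + 9×4 + 11×3 = 172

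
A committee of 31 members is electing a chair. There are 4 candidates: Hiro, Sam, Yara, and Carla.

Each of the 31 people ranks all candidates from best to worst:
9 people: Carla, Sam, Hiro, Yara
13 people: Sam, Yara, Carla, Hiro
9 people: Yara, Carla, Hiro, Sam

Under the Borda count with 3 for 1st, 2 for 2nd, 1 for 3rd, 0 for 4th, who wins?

Carla

Hiro: 9×1 + 13×0 + 9×1 = 18
Sam: 9×2 + 13×3 + 9×0 = 57
Yara: 9×0 + 13×2 + 9×3 = 53
Carla: 9×3 + 13×1 + 9×2 = 58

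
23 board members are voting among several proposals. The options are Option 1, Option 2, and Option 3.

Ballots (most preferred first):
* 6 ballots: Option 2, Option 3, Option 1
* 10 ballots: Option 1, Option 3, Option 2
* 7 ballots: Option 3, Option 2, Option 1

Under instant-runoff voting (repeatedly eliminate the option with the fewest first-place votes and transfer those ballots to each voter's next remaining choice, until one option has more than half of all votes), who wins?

Option 3

Round 1: Option 1 10, Option 2 6, Option 3 7. Option 2 eliminated.
Round 2: Option 1 10, Option 3 13. Option 3 has a majority (≥12).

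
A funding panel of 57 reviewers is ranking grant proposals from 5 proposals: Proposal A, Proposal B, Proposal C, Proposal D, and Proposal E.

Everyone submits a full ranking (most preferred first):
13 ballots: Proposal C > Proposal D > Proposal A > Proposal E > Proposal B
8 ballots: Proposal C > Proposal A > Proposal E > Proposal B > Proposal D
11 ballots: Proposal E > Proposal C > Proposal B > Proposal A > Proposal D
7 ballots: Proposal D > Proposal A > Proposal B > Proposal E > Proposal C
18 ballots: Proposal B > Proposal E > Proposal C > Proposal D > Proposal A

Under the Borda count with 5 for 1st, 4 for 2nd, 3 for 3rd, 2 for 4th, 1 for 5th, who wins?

Proposal C

Proposal A: 13×3 + 8×4 + 11×2 + 7×4 + 18×1 = 139
Proposal B: 13×1 + 8×2 + 11×3 + 7×3 + 18×5 = 173
Proposal C: 13×5 + 8×5 + 11×4 + 7×1 + 18×3 = 210
Proposal D: 13×4 + 8×1 + 11×1 + 7×5 + 18×2 = 142
Proposal E: 13×2 + 8×3 + 11×5 + 7×2 + 18×4 = 191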